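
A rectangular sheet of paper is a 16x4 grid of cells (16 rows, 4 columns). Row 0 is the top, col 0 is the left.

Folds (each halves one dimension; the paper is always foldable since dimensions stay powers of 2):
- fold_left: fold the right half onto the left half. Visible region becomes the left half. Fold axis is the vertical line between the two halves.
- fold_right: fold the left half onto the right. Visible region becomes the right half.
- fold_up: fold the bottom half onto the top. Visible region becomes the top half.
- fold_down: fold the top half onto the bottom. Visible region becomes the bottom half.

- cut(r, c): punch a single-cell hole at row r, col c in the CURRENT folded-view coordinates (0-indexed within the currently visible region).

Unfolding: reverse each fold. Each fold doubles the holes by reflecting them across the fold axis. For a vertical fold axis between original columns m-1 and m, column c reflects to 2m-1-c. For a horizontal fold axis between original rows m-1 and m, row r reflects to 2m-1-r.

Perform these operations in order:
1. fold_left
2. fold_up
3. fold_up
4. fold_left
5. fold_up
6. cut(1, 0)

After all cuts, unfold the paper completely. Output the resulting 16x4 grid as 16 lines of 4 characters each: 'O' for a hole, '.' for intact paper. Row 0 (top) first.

Op 1 fold_left: fold axis v@2; visible region now rows[0,16) x cols[0,2) = 16x2
Op 2 fold_up: fold axis h@8; visible region now rows[0,8) x cols[0,2) = 8x2
Op 3 fold_up: fold axis h@4; visible region now rows[0,4) x cols[0,2) = 4x2
Op 4 fold_left: fold axis v@1; visible region now rows[0,4) x cols[0,1) = 4x1
Op 5 fold_up: fold axis h@2; visible region now rows[0,2) x cols[0,1) = 2x1
Op 6 cut(1, 0): punch at orig (1,0); cuts so far [(1, 0)]; region rows[0,2) x cols[0,1) = 2x1
Unfold 1 (reflect across h@2): 2 holes -> [(1, 0), (2, 0)]
Unfold 2 (reflect across v@1): 4 holes -> [(1, 0), (1, 1), (2, 0), (2, 1)]
Unfold 3 (reflect across h@4): 8 holes -> [(1, 0), (1, 1), (2, 0), (2, 1), (5, 0), (5, 1), (6, 0), (6, 1)]
Unfold 4 (reflect across h@8): 16 holes -> [(1, 0), (1, 1), (2, 0), (2, 1), (5, 0), (5, 1), (6, 0), (6, 1), (9, 0), (9, 1), (10, 0), (10, 1), (13, 0), (13, 1), (14, 0), (14, 1)]
Unfold 5 (reflect across v@2): 32 holes -> [(1, 0), (1, 1), (1, 2), (1, 3), (2, 0), (2, 1), (2, 2), (2, 3), (5, 0), (5, 1), (5, 2), (5, 3), (6, 0), (6, 1), (6, 2), (6, 3), (9, 0), (9, 1), (9, 2), (9, 3), (10, 0), (10, 1), (10, 2), (10, 3), (13, 0), (13, 1), (13, 2), (13, 3), (14, 0), (14, 1), (14, 2), (14, 3)]

Answer: ....
OOOO
OOOO
....
....
OOOO
OOOO
....
....
OOOO
OOOO
....
....
OOOO
OOOO
....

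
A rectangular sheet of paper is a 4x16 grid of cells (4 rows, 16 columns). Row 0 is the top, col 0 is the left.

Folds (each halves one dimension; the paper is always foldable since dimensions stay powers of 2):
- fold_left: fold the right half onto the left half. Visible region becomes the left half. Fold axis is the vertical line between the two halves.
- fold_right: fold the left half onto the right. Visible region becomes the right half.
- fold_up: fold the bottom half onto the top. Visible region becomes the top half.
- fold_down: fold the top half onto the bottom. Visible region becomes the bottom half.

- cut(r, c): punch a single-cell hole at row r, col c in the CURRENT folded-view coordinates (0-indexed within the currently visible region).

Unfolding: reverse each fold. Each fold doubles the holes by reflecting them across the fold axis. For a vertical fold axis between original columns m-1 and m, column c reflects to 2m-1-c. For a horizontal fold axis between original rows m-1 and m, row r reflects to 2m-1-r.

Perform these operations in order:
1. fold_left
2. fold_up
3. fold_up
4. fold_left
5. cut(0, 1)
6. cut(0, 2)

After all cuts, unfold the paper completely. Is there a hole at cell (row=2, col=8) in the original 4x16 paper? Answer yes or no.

Op 1 fold_left: fold axis v@8; visible region now rows[0,4) x cols[0,8) = 4x8
Op 2 fold_up: fold axis h@2; visible region now rows[0,2) x cols[0,8) = 2x8
Op 3 fold_up: fold axis h@1; visible region now rows[0,1) x cols[0,8) = 1x8
Op 4 fold_left: fold axis v@4; visible region now rows[0,1) x cols[0,4) = 1x4
Op 5 cut(0, 1): punch at orig (0,1); cuts so far [(0, 1)]; region rows[0,1) x cols[0,4) = 1x4
Op 6 cut(0, 2): punch at orig (0,2); cuts so far [(0, 1), (0, 2)]; region rows[0,1) x cols[0,4) = 1x4
Unfold 1 (reflect across v@4): 4 holes -> [(0, 1), (0, 2), (0, 5), (0, 6)]
Unfold 2 (reflect across h@1): 8 holes -> [(0, 1), (0, 2), (0, 5), (0, 6), (1, 1), (1, 2), (1, 5), (1, 6)]
Unfold 3 (reflect across h@2): 16 holes -> [(0, 1), (0, 2), (0, 5), (0, 6), (1, 1), (1, 2), (1, 5), (1, 6), (2, 1), (2, 2), (2, 5), (2, 6), (3, 1), (3, 2), (3, 5), (3, 6)]
Unfold 4 (reflect across v@8): 32 holes -> [(0, 1), (0, 2), (0, 5), (0, 6), (0, 9), (0, 10), (0, 13), (0, 14), (1, 1), (1, 2), (1, 5), (1, 6), (1, 9), (1, 10), (1, 13), (1, 14), (2, 1), (2, 2), (2, 5), (2, 6), (2, 9), (2, 10), (2, 13), (2, 14), (3, 1), (3, 2), (3, 5), (3, 6), (3, 9), (3, 10), (3, 13), (3, 14)]
Holes: [(0, 1), (0, 2), (0, 5), (0, 6), (0, 9), (0, 10), (0, 13), (0, 14), (1, 1), (1, 2), (1, 5), (1, 6), (1, 9), (1, 10), (1, 13), (1, 14), (2, 1), (2, 2), (2, 5), (2, 6), (2, 9), (2, 10), (2, 13), (2, 14), (3, 1), (3, 2), (3, 5), (3, 6), (3, 9), (3, 10), (3, 13), (3, 14)]

Answer: no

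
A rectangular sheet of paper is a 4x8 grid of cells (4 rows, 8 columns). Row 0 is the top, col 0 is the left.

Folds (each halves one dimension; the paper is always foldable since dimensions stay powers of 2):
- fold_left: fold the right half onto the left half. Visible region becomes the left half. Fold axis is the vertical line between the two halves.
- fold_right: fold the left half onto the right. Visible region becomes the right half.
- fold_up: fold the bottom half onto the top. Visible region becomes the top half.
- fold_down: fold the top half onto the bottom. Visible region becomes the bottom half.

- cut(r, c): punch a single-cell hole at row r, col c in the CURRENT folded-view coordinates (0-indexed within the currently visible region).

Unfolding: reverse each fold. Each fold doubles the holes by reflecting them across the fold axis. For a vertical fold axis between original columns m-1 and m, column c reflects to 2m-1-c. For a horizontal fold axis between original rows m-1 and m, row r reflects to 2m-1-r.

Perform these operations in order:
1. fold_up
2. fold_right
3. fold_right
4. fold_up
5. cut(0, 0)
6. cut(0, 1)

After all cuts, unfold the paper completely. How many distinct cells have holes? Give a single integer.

Op 1 fold_up: fold axis h@2; visible region now rows[0,2) x cols[0,8) = 2x8
Op 2 fold_right: fold axis v@4; visible region now rows[0,2) x cols[4,8) = 2x4
Op 3 fold_right: fold axis v@6; visible region now rows[0,2) x cols[6,8) = 2x2
Op 4 fold_up: fold axis h@1; visible region now rows[0,1) x cols[6,8) = 1x2
Op 5 cut(0, 0): punch at orig (0,6); cuts so far [(0, 6)]; region rows[0,1) x cols[6,8) = 1x2
Op 6 cut(0, 1): punch at orig (0,7); cuts so far [(0, 6), (0, 7)]; region rows[0,1) x cols[6,8) = 1x2
Unfold 1 (reflect across h@1): 4 holes -> [(0, 6), (0, 7), (1, 6), (1, 7)]
Unfold 2 (reflect across v@6): 8 holes -> [(0, 4), (0, 5), (0, 6), (0, 7), (1, 4), (1, 5), (1, 6), (1, 7)]
Unfold 3 (reflect across v@4): 16 holes -> [(0, 0), (0, 1), (0, 2), (0, 3), (0, 4), (0, 5), (0, 6), (0, 7), (1, 0), (1, 1), (1, 2), (1, 3), (1, 4), (1, 5), (1, 6), (1, 7)]
Unfold 4 (reflect across h@2): 32 holes -> [(0, 0), (0, 1), (0, 2), (0, 3), (0, 4), (0, 5), (0, 6), (0, 7), (1, 0), (1, 1), (1, 2), (1, 3), (1, 4), (1, 5), (1, 6), (1, 7), (2, 0), (2, 1), (2, 2), (2, 3), (2, 4), (2, 5), (2, 6), (2, 7), (3, 0), (3, 1), (3, 2), (3, 3), (3, 4), (3, 5), (3, 6), (3, 7)]

Answer: 32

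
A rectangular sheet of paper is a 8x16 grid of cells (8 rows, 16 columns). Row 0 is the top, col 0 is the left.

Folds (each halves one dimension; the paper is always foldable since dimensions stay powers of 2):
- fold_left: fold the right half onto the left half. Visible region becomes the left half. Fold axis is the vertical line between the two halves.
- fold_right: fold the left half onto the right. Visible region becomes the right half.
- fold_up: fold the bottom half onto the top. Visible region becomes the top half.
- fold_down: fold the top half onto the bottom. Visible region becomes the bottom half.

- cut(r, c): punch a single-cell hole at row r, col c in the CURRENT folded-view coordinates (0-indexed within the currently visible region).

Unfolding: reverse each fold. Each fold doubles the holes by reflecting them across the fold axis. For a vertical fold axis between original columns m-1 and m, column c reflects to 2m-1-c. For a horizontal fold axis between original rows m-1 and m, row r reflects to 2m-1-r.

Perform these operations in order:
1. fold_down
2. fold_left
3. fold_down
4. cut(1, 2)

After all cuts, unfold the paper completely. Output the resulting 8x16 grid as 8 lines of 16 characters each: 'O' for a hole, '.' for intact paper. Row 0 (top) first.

Answer: ..O..........O..
................
................
..O..........O..
..O..........O..
................
................
..O..........O..

Derivation:
Op 1 fold_down: fold axis h@4; visible region now rows[4,8) x cols[0,16) = 4x16
Op 2 fold_left: fold axis v@8; visible region now rows[4,8) x cols[0,8) = 4x8
Op 3 fold_down: fold axis h@6; visible region now rows[6,8) x cols[0,8) = 2x8
Op 4 cut(1, 2): punch at orig (7,2); cuts so far [(7, 2)]; region rows[6,8) x cols[0,8) = 2x8
Unfold 1 (reflect across h@6): 2 holes -> [(4, 2), (7, 2)]
Unfold 2 (reflect across v@8): 4 holes -> [(4, 2), (4, 13), (7, 2), (7, 13)]
Unfold 3 (reflect across h@4): 8 holes -> [(0, 2), (0, 13), (3, 2), (3, 13), (4, 2), (4, 13), (7, 2), (7, 13)]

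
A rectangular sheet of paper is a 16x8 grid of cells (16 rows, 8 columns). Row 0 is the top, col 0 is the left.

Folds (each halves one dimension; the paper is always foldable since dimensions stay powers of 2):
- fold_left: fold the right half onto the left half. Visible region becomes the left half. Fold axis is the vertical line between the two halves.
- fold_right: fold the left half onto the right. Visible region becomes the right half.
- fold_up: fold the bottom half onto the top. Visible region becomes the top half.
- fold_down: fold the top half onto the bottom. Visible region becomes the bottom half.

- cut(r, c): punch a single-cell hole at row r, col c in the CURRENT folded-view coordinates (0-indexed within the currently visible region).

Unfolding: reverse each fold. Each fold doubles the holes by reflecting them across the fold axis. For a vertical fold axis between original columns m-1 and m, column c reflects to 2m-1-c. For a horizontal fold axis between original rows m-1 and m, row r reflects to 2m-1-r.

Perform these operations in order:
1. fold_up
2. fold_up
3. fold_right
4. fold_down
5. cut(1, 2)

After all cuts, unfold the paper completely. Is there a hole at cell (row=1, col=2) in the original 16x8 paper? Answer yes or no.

Op 1 fold_up: fold axis h@8; visible region now rows[0,8) x cols[0,8) = 8x8
Op 2 fold_up: fold axis h@4; visible region now rows[0,4) x cols[0,8) = 4x8
Op 3 fold_right: fold axis v@4; visible region now rows[0,4) x cols[4,8) = 4x4
Op 4 fold_down: fold axis h@2; visible region now rows[2,4) x cols[4,8) = 2x4
Op 5 cut(1, 2): punch at orig (3,6); cuts so far [(3, 6)]; region rows[2,4) x cols[4,8) = 2x4
Unfold 1 (reflect across h@2): 2 holes -> [(0, 6), (3, 6)]
Unfold 2 (reflect across v@4): 4 holes -> [(0, 1), (0, 6), (3, 1), (3, 6)]
Unfold 3 (reflect across h@4): 8 holes -> [(0, 1), (0, 6), (3, 1), (3, 6), (4, 1), (4, 6), (7, 1), (7, 6)]
Unfold 4 (reflect across h@8): 16 holes -> [(0, 1), (0, 6), (3, 1), (3, 6), (4, 1), (4, 6), (7, 1), (7, 6), (8, 1), (8, 6), (11, 1), (11, 6), (12, 1), (12, 6), (15, 1), (15, 6)]
Holes: [(0, 1), (0, 6), (3, 1), (3, 6), (4, 1), (4, 6), (7, 1), (7, 6), (8, 1), (8, 6), (11, 1), (11, 6), (12, 1), (12, 6), (15, 1), (15, 6)]

Answer: no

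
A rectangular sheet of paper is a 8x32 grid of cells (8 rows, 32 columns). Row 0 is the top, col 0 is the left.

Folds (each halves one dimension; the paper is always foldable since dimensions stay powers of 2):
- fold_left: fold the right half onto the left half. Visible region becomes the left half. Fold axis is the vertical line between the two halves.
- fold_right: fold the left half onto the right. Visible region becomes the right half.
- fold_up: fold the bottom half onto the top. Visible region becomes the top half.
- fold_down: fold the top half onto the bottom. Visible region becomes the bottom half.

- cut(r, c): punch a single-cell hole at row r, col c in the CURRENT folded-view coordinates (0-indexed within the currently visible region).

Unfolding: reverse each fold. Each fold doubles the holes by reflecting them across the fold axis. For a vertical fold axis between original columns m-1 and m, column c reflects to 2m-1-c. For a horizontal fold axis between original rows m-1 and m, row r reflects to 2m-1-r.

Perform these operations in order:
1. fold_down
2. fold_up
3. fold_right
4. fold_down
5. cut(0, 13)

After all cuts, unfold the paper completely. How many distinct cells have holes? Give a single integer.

Op 1 fold_down: fold axis h@4; visible region now rows[4,8) x cols[0,32) = 4x32
Op 2 fold_up: fold axis h@6; visible region now rows[4,6) x cols[0,32) = 2x32
Op 3 fold_right: fold axis v@16; visible region now rows[4,6) x cols[16,32) = 2x16
Op 4 fold_down: fold axis h@5; visible region now rows[5,6) x cols[16,32) = 1x16
Op 5 cut(0, 13): punch at orig (5,29); cuts so far [(5, 29)]; region rows[5,6) x cols[16,32) = 1x16
Unfold 1 (reflect across h@5): 2 holes -> [(4, 29), (5, 29)]
Unfold 2 (reflect across v@16): 4 holes -> [(4, 2), (4, 29), (5, 2), (5, 29)]
Unfold 3 (reflect across h@6): 8 holes -> [(4, 2), (4, 29), (5, 2), (5, 29), (6, 2), (6, 29), (7, 2), (7, 29)]
Unfold 4 (reflect across h@4): 16 holes -> [(0, 2), (0, 29), (1, 2), (1, 29), (2, 2), (2, 29), (3, 2), (3, 29), (4, 2), (4, 29), (5, 2), (5, 29), (6, 2), (6, 29), (7, 2), (7, 29)]

Answer: 16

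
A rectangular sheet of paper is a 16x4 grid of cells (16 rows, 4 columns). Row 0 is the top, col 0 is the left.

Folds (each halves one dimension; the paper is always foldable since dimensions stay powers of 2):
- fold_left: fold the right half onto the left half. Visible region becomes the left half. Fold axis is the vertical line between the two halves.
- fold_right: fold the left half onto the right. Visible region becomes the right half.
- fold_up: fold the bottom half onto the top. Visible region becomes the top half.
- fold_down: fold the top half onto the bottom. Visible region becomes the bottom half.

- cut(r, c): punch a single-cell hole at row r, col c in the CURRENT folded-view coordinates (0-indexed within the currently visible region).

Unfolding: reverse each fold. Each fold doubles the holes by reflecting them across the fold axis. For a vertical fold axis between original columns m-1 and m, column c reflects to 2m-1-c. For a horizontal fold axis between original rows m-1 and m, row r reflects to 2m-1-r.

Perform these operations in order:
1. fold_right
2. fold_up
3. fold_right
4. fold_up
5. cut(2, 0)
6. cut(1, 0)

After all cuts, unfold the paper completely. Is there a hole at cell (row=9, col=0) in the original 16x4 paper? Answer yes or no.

Answer: yes

Derivation:
Op 1 fold_right: fold axis v@2; visible region now rows[0,16) x cols[2,4) = 16x2
Op 2 fold_up: fold axis h@8; visible region now rows[0,8) x cols[2,4) = 8x2
Op 3 fold_right: fold axis v@3; visible region now rows[0,8) x cols[3,4) = 8x1
Op 4 fold_up: fold axis h@4; visible region now rows[0,4) x cols[3,4) = 4x1
Op 5 cut(2, 0): punch at orig (2,3); cuts so far [(2, 3)]; region rows[0,4) x cols[3,4) = 4x1
Op 6 cut(1, 0): punch at orig (1,3); cuts so far [(1, 3), (2, 3)]; region rows[0,4) x cols[3,4) = 4x1
Unfold 1 (reflect across h@4): 4 holes -> [(1, 3), (2, 3), (5, 3), (6, 3)]
Unfold 2 (reflect across v@3): 8 holes -> [(1, 2), (1, 3), (2, 2), (2, 3), (5, 2), (5, 3), (6, 2), (6, 3)]
Unfold 3 (reflect across h@8): 16 holes -> [(1, 2), (1, 3), (2, 2), (2, 3), (5, 2), (5, 3), (6, 2), (6, 3), (9, 2), (9, 3), (10, 2), (10, 3), (13, 2), (13, 3), (14, 2), (14, 3)]
Unfold 4 (reflect across v@2): 32 holes -> [(1, 0), (1, 1), (1, 2), (1, 3), (2, 0), (2, 1), (2, 2), (2, 3), (5, 0), (5, 1), (5, 2), (5, 3), (6, 0), (6, 1), (6, 2), (6, 3), (9, 0), (9, 1), (9, 2), (9, 3), (10, 0), (10, 1), (10, 2), (10, 3), (13, 0), (13, 1), (13, 2), (13, 3), (14, 0), (14, 1), (14, 2), (14, 3)]
Holes: [(1, 0), (1, 1), (1, 2), (1, 3), (2, 0), (2, 1), (2, 2), (2, 3), (5, 0), (5, 1), (5, 2), (5, 3), (6, 0), (6, 1), (6, 2), (6, 3), (9, 0), (9, 1), (9, 2), (9, 3), (10, 0), (10, 1), (10, 2), (10, 3), (13, 0), (13, 1), (13, 2), (13, 3), (14, 0), (14, 1), (14, 2), (14, 3)]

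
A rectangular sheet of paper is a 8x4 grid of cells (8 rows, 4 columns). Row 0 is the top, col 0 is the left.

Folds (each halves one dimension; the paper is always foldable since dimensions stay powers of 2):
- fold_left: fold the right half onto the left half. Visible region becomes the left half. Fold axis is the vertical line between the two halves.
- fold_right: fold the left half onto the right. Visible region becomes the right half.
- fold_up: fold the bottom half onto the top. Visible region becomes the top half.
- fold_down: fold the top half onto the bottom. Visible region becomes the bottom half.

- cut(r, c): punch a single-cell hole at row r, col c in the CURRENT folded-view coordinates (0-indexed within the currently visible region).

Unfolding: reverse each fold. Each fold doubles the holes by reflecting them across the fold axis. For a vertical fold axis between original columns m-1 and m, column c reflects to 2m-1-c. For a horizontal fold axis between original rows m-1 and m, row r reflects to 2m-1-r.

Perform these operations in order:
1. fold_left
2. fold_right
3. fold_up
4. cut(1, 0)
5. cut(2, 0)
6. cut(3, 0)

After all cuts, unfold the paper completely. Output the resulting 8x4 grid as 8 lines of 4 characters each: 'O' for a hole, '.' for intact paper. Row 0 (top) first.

Answer: ....
OOOO
OOOO
OOOO
OOOO
OOOO
OOOO
....

Derivation:
Op 1 fold_left: fold axis v@2; visible region now rows[0,8) x cols[0,2) = 8x2
Op 2 fold_right: fold axis v@1; visible region now rows[0,8) x cols[1,2) = 8x1
Op 3 fold_up: fold axis h@4; visible region now rows[0,4) x cols[1,2) = 4x1
Op 4 cut(1, 0): punch at orig (1,1); cuts so far [(1, 1)]; region rows[0,4) x cols[1,2) = 4x1
Op 5 cut(2, 0): punch at orig (2,1); cuts so far [(1, 1), (2, 1)]; region rows[0,4) x cols[1,2) = 4x1
Op 6 cut(3, 0): punch at orig (3,1); cuts so far [(1, 1), (2, 1), (3, 1)]; region rows[0,4) x cols[1,2) = 4x1
Unfold 1 (reflect across h@4): 6 holes -> [(1, 1), (2, 1), (3, 1), (4, 1), (5, 1), (6, 1)]
Unfold 2 (reflect across v@1): 12 holes -> [(1, 0), (1, 1), (2, 0), (2, 1), (3, 0), (3, 1), (4, 0), (4, 1), (5, 0), (5, 1), (6, 0), (6, 1)]
Unfold 3 (reflect across v@2): 24 holes -> [(1, 0), (1, 1), (1, 2), (1, 3), (2, 0), (2, 1), (2, 2), (2, 3), (3, 0), (3, 1), (3, 2), (3, 3), (4, 0), (4, 1), (4, 2), (4, 3), (5, 0), (5, 1), (5, 2), (5, 3), (6, 0), (6, 1), (6, 2), (6, 3)]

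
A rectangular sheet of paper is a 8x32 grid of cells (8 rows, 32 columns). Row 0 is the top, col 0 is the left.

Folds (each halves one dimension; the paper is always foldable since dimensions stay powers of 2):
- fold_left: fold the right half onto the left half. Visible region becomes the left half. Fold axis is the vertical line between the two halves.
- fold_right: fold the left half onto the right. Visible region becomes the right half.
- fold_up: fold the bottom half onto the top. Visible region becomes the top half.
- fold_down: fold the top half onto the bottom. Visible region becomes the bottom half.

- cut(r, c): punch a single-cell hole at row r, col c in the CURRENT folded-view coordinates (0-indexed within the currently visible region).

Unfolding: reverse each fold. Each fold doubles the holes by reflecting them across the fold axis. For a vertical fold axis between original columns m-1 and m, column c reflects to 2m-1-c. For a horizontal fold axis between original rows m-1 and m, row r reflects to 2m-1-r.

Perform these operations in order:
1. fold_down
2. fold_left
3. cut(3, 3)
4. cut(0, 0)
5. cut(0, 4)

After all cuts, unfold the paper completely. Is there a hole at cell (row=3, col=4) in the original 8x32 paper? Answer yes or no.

Answer: yes

Derivation:
Op 1 fold_down: fold axis h@4; visible region now rows[4,8) x cols[0,32) = 4x32
Op 2 fold_left: fold axis v@16; visible region now rows[4,8) x cols[0,16) = 4x16
Op 3 cut(3, 3): punch at orig (7,3); cuts so far [(7, 3)]; region rows[4,8) x cols[0,16) = 4x16
Op 4 cut(0, 0): punch at orig (4,0); cuts so far [(4, 0), (7, 3)]; region rows[4,8) x cols[0,16) = 4x16
Op 5 cut(0, 4): punch at orig (4,4); cuts so far [(4, 0), (4, 4), (7, 3)]; region rows[4,8) x cols[0,16) = 4x16
Unfold 1 (reflect across v@16): 6 holes -> [(4, 0), (4, 4), (4, 27), (4, 31), (7, 3), (7, 28)]
Unfold 2 (reflect across h@4): 12 holes -> [(0, 3), (0, 28), (3, 0), (3, 4), (3, 27), (3, 31), (4, 0), (4, 4), (4, 27), (4, 31), (7, 3), (7, 28)]
Holes: [(0, 3), (0, 28), (3, 0), (3, 4), (3, 27), (3, 31), (4, 0), (4, 4), (4, 27), (4, 31), (7, 3), (7, 28)]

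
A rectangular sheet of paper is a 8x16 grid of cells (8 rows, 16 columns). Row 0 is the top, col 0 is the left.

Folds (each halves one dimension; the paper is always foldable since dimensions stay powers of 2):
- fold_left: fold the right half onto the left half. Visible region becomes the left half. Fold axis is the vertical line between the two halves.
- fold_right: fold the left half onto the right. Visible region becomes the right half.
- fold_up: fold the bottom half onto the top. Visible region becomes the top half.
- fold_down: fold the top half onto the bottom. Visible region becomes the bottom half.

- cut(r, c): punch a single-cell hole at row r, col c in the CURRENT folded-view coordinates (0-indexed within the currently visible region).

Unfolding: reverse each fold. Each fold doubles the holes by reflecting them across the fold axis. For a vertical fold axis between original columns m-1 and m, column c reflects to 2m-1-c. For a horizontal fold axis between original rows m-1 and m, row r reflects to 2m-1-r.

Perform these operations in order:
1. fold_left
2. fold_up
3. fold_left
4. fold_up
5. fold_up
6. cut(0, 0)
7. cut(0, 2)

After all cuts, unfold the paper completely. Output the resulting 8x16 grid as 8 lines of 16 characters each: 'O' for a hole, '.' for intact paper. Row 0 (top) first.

Op 1 fold_left: fold axis v@8; visible region now rows[0,8) x cols[0,8) = 8x8
Op 2 fold_up: fold axis h@4; visible region now rows[0,4) x cols[0,8) = 4x8
Op 3 fold_left: fold axis v@4; visible region now rows[0,4) x cols[0,4) = 4x4
Op 4 fold_up: fold axis h@2; visible region now rows[0,2) x cols[0,4) = 2x4
Op 5 fold_up: fold axis h@1; visible region now rows[0,1) x cols[0,4) = 1x4
Op 6 cut(0, 0): punch at orig (0,0); cuts so far [(0, 0)]; region rows[0,1) x cols[0,4) = 1x4
Op 7 cut(0, 2): punch at orig (0,2); cuts so far [(0, 0), (0, 2)]; region rows[0,1) x cols[0,4) = 1x4
Unfold 1 (reflect across h@1): 4 holes -> [(0, 0), (0, 2), (1, 0), (1, 2)]
Unfold 2 (reflect across h@2): 8 holes -> [(0, 0), (0, 2), (1, 0), (1, 2), (2, 0), (2, 2), (3, 0), (3, 2)]
Unfold 3 (reflect across v@4): 16 holes -> [(0, 0), (0, 2), (0, 5), (0, 7), (1, 0), (1, 2), (1, 5), (1, 7), (2, 0), (2, 2), (2, 5), (2, 7), (3, 0), (3, 2), (3, 5), (3, 7)]
Unfold 4 (reflect across h@4): 32 holes -> [(0, 0), (0, 2), (0, 5), (0, 7), (1, 0), (1, 2), (1, 5), (1, 7), (2, 0), (2, 2), (2, 5), (2, 7), (3, 0), (3, 2), (3, 5), (3, 7), (4, 0), (4, 2), (4, 5), (4, 7), (5, 0), (5, 2), (5, 5), (5, 7), (6, 0), (6, 2), (6, 5), (6, 7), (7, 0), (7, 2), (7, 5), (7, 7)]
Unfold 5 (reflect across v@8): 64 holes -> [(0, 0), (0, 2), (0, 5), (0, 7), (0, 8), (0, 10), (0, 13), (0, 15), (1, 0), (1, 2), (1, 5), (1, 7), (1, 8), (1, 10), (1, 13), (1, 15), (2, 0), (2, 2), (2, 5), (2, 7), (2, 8), (2, 10), (2, 13), (2, 15), (3, 0), (3, 2), (3, 5), (3, 7), (3, 8), (3, 10), (3, 13), (3, 15), (4, 0), (4, 2), (4, 5), (4, 7), (4, 8), (4, 10), (4, 13), (4, 15), (5, 0), (5, 2), (5, 5), (5, 7), (5, 8), (5, 10), (5, 13), (5, 15), (6, 0), (6, 2), (6, 5), (6, 7), (6, 8), (6, 10), (6, 13), (6, 15), (7, 0), (7, 2), (7, 5), (7, 7), (7, 8), (7, 10), (7, 13), (7, 15)]

Answer: O.O..O.OO.O..O.O
O.O..O.OO.O..O.O
O.O..O.OO.O..O.O
O.O..O.OO.O..O.O
O.O..O.OO.O..O.O
O.O..O.OO.O..O.O
O.O..O.OO.O..O.O
O.O..O.OO.O..O.O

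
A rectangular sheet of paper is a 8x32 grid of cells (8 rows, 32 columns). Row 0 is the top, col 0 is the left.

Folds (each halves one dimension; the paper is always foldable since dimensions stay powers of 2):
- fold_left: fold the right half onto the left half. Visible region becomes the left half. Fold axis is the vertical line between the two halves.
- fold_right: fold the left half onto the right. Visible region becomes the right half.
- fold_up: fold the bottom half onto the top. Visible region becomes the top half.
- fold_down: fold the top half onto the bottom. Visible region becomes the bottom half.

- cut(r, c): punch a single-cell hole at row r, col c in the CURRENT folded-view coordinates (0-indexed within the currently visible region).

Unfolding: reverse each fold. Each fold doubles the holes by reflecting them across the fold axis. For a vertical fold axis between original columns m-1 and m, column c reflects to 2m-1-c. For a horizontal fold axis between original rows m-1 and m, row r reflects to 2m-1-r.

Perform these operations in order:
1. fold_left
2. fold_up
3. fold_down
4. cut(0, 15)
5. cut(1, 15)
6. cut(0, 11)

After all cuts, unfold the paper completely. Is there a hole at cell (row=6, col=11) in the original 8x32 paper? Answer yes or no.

Op 1 fold_left: fold axis v@16; visible region now rows[0,8) x cols[0,16) = 8x16
Op 2 fold_up: fold axis h@4; visible region now rows[0,4) x cols[0,16) = 4x16
Op 3 fold_down: fold axis h@2; visible region now rows[2,4) x cols[0,16) = 2x16
Op 4 cut(0, 15): punch at orig (2,15); cuts so far [(2, 15)]; region rows[2,4) x cols[0,16) = 2x16
Op 5 cut(1, 15): punch at orig (3,15); cuts so far [(2, 15), (3, 15)]; region rows[2,4) x cols[0,16) = 2x16
Op 6 cut(0, 11): punch at orig (2,11); cuts so far [(2, 11), (2, 15), (3, 15)]; region rows[2,4) x cols[0,16) = 2x16
Unfold 1 (reflect across h@2): 6 holes -> [(0, 15), (1, 11), (1, 15), (2, 11), (2, 15), (3, 15)]
Unfold 2 (reflect across h@4): 12 holes -> [(0, 15), (1, 11), (1, 15), (2, 11), (2, 15), (3, 15), (4, 15), (5, 11), (5, 15), (6, 11), (6, 15), (7, 15)]
Unfold 3 (reflect across v@16): 24 holes -> [(0, 15), (0, 16), (1, 11), (1, 15), (1, 16), (1, 20), (2, 11), (2, 15), (2, 16), (2, 20), (3, 15), (3, 16), (4, 15), (4, 16), (5, 11), (5, 15), (5, 16), (5, 20), (6, 11), (6, 15), (6, 16), (6, 20), (7, 15), (7, 16)]
Holes: [(0, 15), (0, 16), (1, 11), (1, 15), (1, 16), (1, 20), (2, 11), (2, 15), (2, 16), (2, 20), (3, 15), (3, 16), (4, 15), (4, 16), (5, 11), (5, 15), (5, 16), (5, 20), (6, 11), (6, 15), (6, 16), (6, 20), (7, 15), (7, 16)]

Answer: yes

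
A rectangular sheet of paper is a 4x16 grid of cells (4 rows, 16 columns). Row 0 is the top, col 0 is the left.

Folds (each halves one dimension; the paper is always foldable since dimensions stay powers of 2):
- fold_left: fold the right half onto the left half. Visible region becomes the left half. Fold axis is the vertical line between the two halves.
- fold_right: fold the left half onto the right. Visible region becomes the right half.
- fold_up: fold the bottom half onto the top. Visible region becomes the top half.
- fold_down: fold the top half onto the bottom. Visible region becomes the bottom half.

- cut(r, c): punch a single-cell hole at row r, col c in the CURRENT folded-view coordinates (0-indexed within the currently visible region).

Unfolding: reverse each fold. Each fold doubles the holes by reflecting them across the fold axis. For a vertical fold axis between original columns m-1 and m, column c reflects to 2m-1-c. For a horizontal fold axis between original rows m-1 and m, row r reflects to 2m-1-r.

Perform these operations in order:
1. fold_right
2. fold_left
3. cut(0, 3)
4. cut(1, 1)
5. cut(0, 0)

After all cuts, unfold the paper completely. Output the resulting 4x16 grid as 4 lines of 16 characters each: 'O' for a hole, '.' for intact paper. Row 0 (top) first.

Op 1 fold_right: fold axis v@8; visible region now rows[0,4) x cols[8,16) = 4x8
Op 2 fold_left: fold axis v@12; visible region now rows[0,4) x cols[8,12) = 4x4
Op 3 cut(0, 3): punch at orig (0,11); cuts so far [(0, 11)]; region rows[0,4) x cols[8,12) = 4x4
Op 4 cut(1, 1): punch at orig (1,9); cuts so far [(0, 11), (1, 9)]; region rows[0,4) x cols[8,12) = 4x4
Op 5 cut(0, 0): punch at orig (0,8); cuts so far [(0, 8), (0, 11), (1, 9)]; region rows[0,4) x cols[8,12) = 4x4
Unfold 1 (reflect across v@12): 6 holes -> [(0, 8), (0, 11), (0, 12), (0, 15), (1, 9), (1, 14)]
Unfold 2 (reflect across v@8): 12 holes -> [(0, 0), (0, 3), (0, 4), (0, 7), (0, 8), (0, 11), (0, 12), (0, 15), (1, 1), (1, 6), (1, 9), (1, 14)]

Answer: O..OO..OO..OO..O
.O....O..O....O.
................
................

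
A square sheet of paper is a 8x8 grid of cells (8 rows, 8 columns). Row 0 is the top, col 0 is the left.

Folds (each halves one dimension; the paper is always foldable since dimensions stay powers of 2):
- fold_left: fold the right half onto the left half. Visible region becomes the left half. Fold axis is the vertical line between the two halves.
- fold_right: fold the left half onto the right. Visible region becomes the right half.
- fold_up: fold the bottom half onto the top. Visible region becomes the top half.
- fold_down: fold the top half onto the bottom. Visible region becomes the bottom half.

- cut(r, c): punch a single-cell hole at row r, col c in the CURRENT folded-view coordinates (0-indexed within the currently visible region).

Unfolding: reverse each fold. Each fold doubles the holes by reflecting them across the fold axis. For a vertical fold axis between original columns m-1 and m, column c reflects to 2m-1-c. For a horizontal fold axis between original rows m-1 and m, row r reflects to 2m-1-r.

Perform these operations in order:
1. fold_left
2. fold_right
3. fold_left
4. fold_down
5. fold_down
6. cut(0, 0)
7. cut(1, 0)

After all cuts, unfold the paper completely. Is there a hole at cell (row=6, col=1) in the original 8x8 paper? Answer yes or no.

Op 1 fold_left: fold axis v@4; visible region now rows[0,8) x cols[0,4) = 8x4
Op 2 fold_right: fold axis v@2; visible region now rows[0,8) x cols[2,4) = 8x2
Op 3 fold_left: fold axis v@3; visible region now rows[0,8) x cols[2,3) = 8x1
Op 4 fold_down: fold axis h@4; visible region now rows[4,8) x cols[2,3) = 4x1
Op 5 fold_down: fold axis h@6; visible region now rows[6,8) x cols[2,3) = 2x1
Op 6 cut(0, 0): punch at orig (6,2); cuts so far [(6, 2)]; region rows[6,8) x cols[2,3) = 2x1
Op 7 cut(1, 0): punch at orig (7,2); cuts so far [(6, 2), (7, 2)]; region rows[6,8) x cols[2,3) = 2x1
Unfold 1 (reflect across h@6): 4 holes -> [(4, 2), (5, 2), (6, 2), (7, 2)]
Unfold 2 (reflect across h@4): 8 holes -> [(0, 2), (1, 2), (2, 2), (3, 2), (4, 2), (5, 2), (6, 2), (7, 2)]
Unfold 3 (reflect across v@3): 16 holes -> [(0, 2), (0, 3), (1, 2), (1, 3), (2, 2), (2, 3), (3, 2), (3, 3), (4, 2), (4, 3), (5, 2), (5, 3), (6, 2), (6, 3), (7, 2), (7, 3)]
Unfold 4 (reflect across v@2): 32 holes -> [(0, 0), (0, 1), (0, 2), (0, 3), (1, 0), (1, 1), (1, 2), (1, 3), (2, 0), (2, 1), (2, 2), (2, 3), (3, 0), (3, 1), (3, 2), (3, 3), (4, 0), (4, 1), (4, 2), (4, 3), (5, 0), (5, 1), (5, 2), (5, 3), (6, 0), (6, 1), (6, 2), (6, 3), (7, 0), (7, 1), (7, 2), (7, 3)]
Unfold 5 (reflect across v@4): 64 holes -> [(0, 0), (0, 1), (0, 2), (0, 3), (0, 4), (0, 5), (0, 6), (0, 7), (1, 0), (1, 1), (1, 2), (1, 3), (1, 4), (1, 5), (1, 6), (1, 7), (2, 0), (2, 1), (2, 2), (2, 3), (2, 4), (2, 5), (2, 6), (2, 7), (3, 0), (3, 1), (3, 2), (3, 3), (3, 4), (3, 5), (3, 6), (3, 7), (4, 0), (4, 1), (4, 2), (4, 3), (4, 4), (4, 5), (4, 6), (4, 7), (5, 0), (5, 1), (5, 2), (5, 3), (5, 4), (5, 5), (5, 6), (5, 7), (6, 0), (6, 1), (6, 2), (6, 3), (6, 4), (6, 5), (6, 6), (6, 7), (7, 0), (7, 1), (7, 2), (7, 3), (7, 4), (7, 5), (7, 6), (7, 7)]
Holes: [(0, 0), (0, 1), (0, 2), (0, 3), (0, 4), (0, 5), (0, 6), (0, 7), (1, 0), (1, 1), (1, 2), (1, 3), (1, 4), (1, 5), (1, 6), (1, 7), (2, 0), (2, 1), (2, 2), (2, 3), (2, 4), (2, 5), (2, 6), (2, 7), (3, 0), (3, 1), (3, 2), (3, 3), (3, 4), (3, 5), (3, 6), (3, 7), (4, 0), (4, 1), (4, 2), (4, 3), (4, 4), (4, 5), (4, 6), (4, 7), (5, 0), (5, 1), (5, 2), (5, 3), (5, 4), (5, 5), (5, 6), (5, 7), (6, 0), (6, 1), (6, 2), (6, 3), (6, 4), (6, 5), (6, 6), (6, 7), (7, 0), (7, 1), (7, 2), (7, 3), (7, 4), (7, 5), (7, 6), (7, 7)]

Answer: yes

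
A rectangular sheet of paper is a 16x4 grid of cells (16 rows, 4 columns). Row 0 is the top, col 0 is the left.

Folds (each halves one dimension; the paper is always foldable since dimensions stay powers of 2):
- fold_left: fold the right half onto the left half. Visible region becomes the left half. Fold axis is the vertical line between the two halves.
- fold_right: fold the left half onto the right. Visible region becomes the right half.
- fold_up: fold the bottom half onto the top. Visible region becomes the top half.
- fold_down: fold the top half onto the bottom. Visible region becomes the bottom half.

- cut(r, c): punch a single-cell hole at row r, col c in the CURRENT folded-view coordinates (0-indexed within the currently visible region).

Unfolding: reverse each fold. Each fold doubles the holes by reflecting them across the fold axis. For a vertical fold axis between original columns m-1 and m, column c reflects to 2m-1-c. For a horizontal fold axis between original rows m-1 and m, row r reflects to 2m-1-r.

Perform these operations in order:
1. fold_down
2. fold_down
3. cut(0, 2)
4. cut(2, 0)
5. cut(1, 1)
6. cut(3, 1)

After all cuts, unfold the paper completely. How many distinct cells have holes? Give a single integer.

Answer: 16

Derivation:
Op 1 fold_down: fold axis h@8; visible region now rows[8,16) x cols[0,4) = 8x4
Op 2 fold_down: fold axis h@12; visible region now rows[12,16) x cols[0,4) = 4x4
Op 3 cut(0, 2): punch at orig (12,2); cuts so far [(12, 2)]; region rows[12,16) x cols[0,4) = 4x4
Op 4 cut(2, 0): punch at orig (14,0); cuts so far [(12, 2), (14, 0)]; region rows[12,16) x cols[0,4) = 4x4
Op 5 cut(1, 1): punch at orig (13,1); cuts so far [(12, 2), (13, 1), (14, 0)]; region rows[12,16) x cols[0,4) = 4x4
Op 6 cut(3, 1): punch at orig (15,1); cuts so far [(12, 2), (13, 1), (14, 0), (15, 1)]; region rows[12,16) x cols[0,4) = 4x4
Unfold 1 (reflect across h@12): 8 holes -> [(8, 1), (9, 0), (10, 1), (11, 2), (12, 2), (13, 1), (14, 0), (15, 1)]
Unfold 2 (reflect across h@8): 16 holes -> [(0, 1), (1, 0), (2, 1), (3, 2), (4, 2), (5, 1), (6, 0), (7, 1), (8, 1), (9, 0), (10, 1), (11, 2), (12, 2), (13, 1), (14, 0), (15, 1)]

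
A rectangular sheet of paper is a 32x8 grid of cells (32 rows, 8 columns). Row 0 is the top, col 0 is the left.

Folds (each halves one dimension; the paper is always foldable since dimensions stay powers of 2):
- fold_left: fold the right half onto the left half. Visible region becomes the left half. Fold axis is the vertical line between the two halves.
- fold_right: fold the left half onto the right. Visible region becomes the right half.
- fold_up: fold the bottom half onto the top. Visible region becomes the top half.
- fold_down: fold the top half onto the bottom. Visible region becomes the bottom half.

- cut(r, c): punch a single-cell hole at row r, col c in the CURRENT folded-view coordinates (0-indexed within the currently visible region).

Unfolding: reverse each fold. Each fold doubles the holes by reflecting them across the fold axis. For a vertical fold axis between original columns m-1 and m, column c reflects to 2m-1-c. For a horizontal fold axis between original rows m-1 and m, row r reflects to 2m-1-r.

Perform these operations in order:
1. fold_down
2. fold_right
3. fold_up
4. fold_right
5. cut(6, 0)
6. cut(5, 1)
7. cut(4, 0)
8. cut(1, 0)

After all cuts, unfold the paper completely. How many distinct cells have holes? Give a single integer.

Answer: 64

Derivation:
Op 1 fold_down: fold axis h@16; visible region now rows[16,32) x cols[0,8) = 16x8
Op 2 fold_right: fold axis v@4; visible region now rows[16,32) x cols[4,8) = 16x4
Op 3 fold_up: fold axis h@24; visible region now rows[16,24) x cols[4,8) = 8x4
Op 4 fold_right: fold axis v@6; visible region now rows[16,24) x cols[6,8) = 8x2
Op 5 cut(6, 0): punch at orig (22,6); cuts so far [(22, 6)]; region rows[16,24) x cols[6,8) = 8x2
Op 6 cut(5, 1): punch at orig (21,7); cuts so far [(21, 7), (22, 6)]; region rows[16,24) x cols[6,8) = 8x2
Op 7 cut(4, 0): punch at orig (20,6); cuts so far [(20, 6), (21, 7), (22, 6)]; region rows[16,24) x cols[6,8) = 8x2
Op 8 cut(1, 0): punch at orig (17,6); cuts so far [(17, 6), (20, 6), (21, 7), (22, 6)]; region rows[16,24) x cols[6,8) = 8x2
Unfold 1 (reflect across v@6): 8 holes -> [(17, 5), (17, 6), (20, 5), (20, 6), (21, 4), (21, 7), (22, 5), (22, 6)]
Unfold 2 (reflect across h@24): 16 holes -> [(17, 5), (17, 6), (20, 5), (20, 6), (21, 4), (21, 7), (22, 5), (22, 6), (25, 5), (25, 6), (26, 4), (26, 7), (27, 5), (27, 6), (30, 5), (30, 6)]
Unfold 3 (reflect across v@4): 32 holes -> [(17, 1), (17, 2), (17, 5), (17, 6), (20, 1), (20, 2), (20, 5), (20, 6), (21, 0), (21, 3), (21, 4), (21, 7), (22, 1), (22, 2), (22, 5), (22, 6), (25, 1), (25, 2), (25, 5), (25, 6), (26, 0), (26, 3), (26, 4), (26, 7), (27, 1), (27, 2), (27, 5), (27, 6), (30, 1), (30, 2), (30, 5), (30, 6)]
Unfold 4 (reflect across h@16): 64 holes -> [(1, 1), (1, 2), (1, 5), (1, 6), (4, 1), (4, 2), (4, 5), (4, 6), (5, 0), (5, 3), (5, 4), (5, 7), (6, 1), (6, 2), (6, 5), (6, 6), (9, 1), (9, 2), (9, 5), (9, 6), (10, 0), (10, 3), (10, 4), (10, 7), (11, 1), (11, 2), (11, 5), (11, 6), (14, 1), (14, 2), (14, 5), (14, 6), (17, 1), (17, 2), (17, 5), (17, 6), (20, 1), (20, 2), (20, 5), (20, 6), (21, 0), (21, 3), (21, 4), (21, 7), (22, 1), (22, 2), (22, 5), (22, 6), (25, 1), (25, 2), (25, 5), (25, 6), (26, 0), (26, 3), (26, 4), (26, 7), (27, 1), (27, 2), (27, 5), (27, 6), (30, 1), (30, 2), (30, 5), (30, 6)]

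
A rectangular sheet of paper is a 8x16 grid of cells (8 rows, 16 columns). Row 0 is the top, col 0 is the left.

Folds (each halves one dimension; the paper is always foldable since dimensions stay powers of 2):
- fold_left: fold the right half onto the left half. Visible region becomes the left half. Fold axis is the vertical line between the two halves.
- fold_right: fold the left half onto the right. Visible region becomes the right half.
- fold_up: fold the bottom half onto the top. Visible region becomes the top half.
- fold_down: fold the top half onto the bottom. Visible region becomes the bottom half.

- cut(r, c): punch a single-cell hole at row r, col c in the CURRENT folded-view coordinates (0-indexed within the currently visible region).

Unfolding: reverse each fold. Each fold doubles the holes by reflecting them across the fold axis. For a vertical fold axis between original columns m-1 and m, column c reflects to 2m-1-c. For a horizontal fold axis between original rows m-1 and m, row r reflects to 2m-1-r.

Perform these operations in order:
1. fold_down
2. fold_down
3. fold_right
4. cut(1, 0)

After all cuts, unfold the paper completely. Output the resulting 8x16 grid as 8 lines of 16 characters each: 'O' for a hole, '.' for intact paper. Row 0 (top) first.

Op 1 fold_down: fold axis h@4; visible region now rows[4,8) x cols[0,16) = 4x16
Op 2 fold_down: fold axis h@6; visible region now rows[6,8) x cols[0,16) = 2x16
Op 3 fold_right: fold axis v@8; visible region now rows[6,8) x cols[8,16) = 2x8
Op 4 cut(1, 0): punch at orig (7,8); cuts so far [(7, 8)]; region rows[6,8) x cols[8,16) = 2x8
Unfold 1 (reflect across v@8): 2 holes -> [(7, 7), (7, 8)]
Unfold 2 (reflect across h@6): 4 holes -> [(4, 7), (4, 8), (7, 7), (7, 8)]
Unfold 3 (reflect across h@4): 8 holes -> [(0, 7), (0, 8), (3, 7), (3, 8), (4, 7), (4, 8), (7, 7), (7, 8)]

Answer: .......OO.......
................
................
.......OO.......
.......OO.......
................
................
.......OO.......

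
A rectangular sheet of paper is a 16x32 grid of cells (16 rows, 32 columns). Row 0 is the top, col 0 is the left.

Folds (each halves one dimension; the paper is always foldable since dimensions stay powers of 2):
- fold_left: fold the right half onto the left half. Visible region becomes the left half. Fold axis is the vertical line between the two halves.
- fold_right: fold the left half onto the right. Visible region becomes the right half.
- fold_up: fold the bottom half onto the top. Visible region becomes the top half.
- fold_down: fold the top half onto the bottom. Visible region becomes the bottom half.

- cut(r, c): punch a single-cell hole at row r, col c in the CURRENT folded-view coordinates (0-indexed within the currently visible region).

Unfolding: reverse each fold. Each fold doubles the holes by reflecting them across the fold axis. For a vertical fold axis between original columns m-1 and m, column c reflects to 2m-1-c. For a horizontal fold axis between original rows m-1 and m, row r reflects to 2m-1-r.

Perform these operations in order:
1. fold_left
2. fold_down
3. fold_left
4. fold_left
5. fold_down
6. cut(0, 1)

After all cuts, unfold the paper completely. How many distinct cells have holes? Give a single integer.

Op 1 fold_left: fold axis v@16; visible region now rows[0,16) x cols[0,16) = 16x16
Op 2 fold_down: fold axis h@8; visible region now rows[8,16) x cols[0,16) = 8x16
Op 3 fold_left: fold axis v@8; visible region now rows[8,16) x cols[0,8) = 8x8
Op 4 fold_left: fold axis v@4; visible region now rows[8,16) x cols[0,4) = 8x4
Op 5 fold_down: fold axis h@12; visible region now rows[12,16) x cols[0,4) = 4x4
Op 6 cut(0, 1): punch at orig (12,1); cuts so far [(12, 1)]; region rows[12,16) x cols[0,4) = 4x4
Unfold 1 (reflect across h@12): 2 holes -> [(11, 1), (12, 1)]
Unfold 2 (reflect across v@4): 4 holes -> [(11, 1), (11, 6), (12, 1), (12, 6)]
Unfold 3 (reflect across v@8): 8 holes -> [(11, 1), (11, 6), (11, 9), (11, 14), (12, 1), (12, 6), (12, 9), (12, 14)]
Unfold 4 (reflect across h@8): 16 holes -> [(3, 1), (3, 6), (3, 9), (3, 14), (4, 1), (4, 6), (4, 9), (4, 14), (11, 1), (11, 6), (11, 9), (11, 14), (12, 1), (12, 6), (12, 9), (12, 14)]
Unfold 5 (reflect across v@16): 32 holes -> [(3, 1), (3, 6), (3, 9), (3, 14), (3, 17), (3, 22), (3, 25), (3, 30), (4, 1), (4, 6), (4, 9), (4, 14), (4, 17), (4, 22), (4, 25), (4, 30), (11, 1), (11, 6), (11, 9), (11, 14), (11, 17), (11, 22), (11, 25), (11, 30), (12, 1), (12, 6), (12, 9), (12, 14), (12, 17), (12, 22), (12, 25), (12, 30)]

Answer: 32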